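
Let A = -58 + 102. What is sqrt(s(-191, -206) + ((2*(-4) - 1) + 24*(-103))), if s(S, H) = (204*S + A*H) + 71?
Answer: I*sqrt(50438) ≈ 224.58*I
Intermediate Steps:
A = 44
s(S, H) = 71 + 44*H + 204*S (s(S, H) = (204*S + 44*H) + 71 = (44*H + 204*S) + 71 = 71 + 44*H + 204*S)
sqrt(s(-191, -206) + ((2*(-4) - 1) + 24*(-103))) = sqrt((71 + 44*(-206) + 204*(-191)) + ((2*(-4) - 1) + 24*(-103))) = sqrt((71 - 9064 - 38964) + ((-8 - 1) - 2472)) = sqrt(-47957 + (-9 - 2472)) = sqrt(-47957 - 2481) = sqrt(-50438) = I*sqrt(50438)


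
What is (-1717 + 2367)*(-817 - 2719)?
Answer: -2298400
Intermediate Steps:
(-1717 + 2367)*(-817 - 2719) = 650*(-3536) = -2298400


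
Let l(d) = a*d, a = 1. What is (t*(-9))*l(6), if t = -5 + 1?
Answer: 216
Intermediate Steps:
l(d) = d (l(d) = 1*d = d)
t = -4
(t*(-9))*l(6) = -4*(-9)*6 = 36*6 = 216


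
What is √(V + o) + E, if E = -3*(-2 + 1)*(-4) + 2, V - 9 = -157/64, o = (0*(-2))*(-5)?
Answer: -10 + √419/8 ≈ -7.4413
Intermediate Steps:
o = 0 (o = 0*(-5) = 0)
V = 419/64 (V = 9 - 157/64 = 419/64 ≈ 6.5469)
E = -10 (E = -3*(-1)*(-4) + 2 = 3*(-4) + 2 = -12 + 2 = -10)
√(V + o) + E = √(419/64 + 0) - 10 = √(419/64) - 10 = √419/8 - 10 = -10 + √419/8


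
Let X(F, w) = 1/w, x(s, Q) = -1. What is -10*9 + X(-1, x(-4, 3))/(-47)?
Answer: -4229/47 ≈ -89.979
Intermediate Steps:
-10*9 + X(-1, x(-4, 3))/(-47) = -10*9 + 1/(-1*(-47)) = -90 - 1*(-1/47) = -90 + 1/47 = -4229/47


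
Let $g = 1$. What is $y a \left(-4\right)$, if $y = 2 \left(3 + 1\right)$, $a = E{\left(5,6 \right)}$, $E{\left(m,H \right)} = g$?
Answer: $-32$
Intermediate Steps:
$E{\left(m,H \right)} = 1$
$a = 1$
$y = 8$ ($y = 2 \cdot 4 = 8$)
$y a \left(-4\right) = 8 \cdot 1 \left(-4\right) = 8 \left(-4\right) = -32$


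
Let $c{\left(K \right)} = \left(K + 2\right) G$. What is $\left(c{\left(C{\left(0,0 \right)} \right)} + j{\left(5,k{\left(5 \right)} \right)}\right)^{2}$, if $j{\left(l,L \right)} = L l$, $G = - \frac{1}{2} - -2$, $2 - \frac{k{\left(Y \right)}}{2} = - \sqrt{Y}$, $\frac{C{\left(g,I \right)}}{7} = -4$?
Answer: $861 - 380 \sqrt{5} \approx 11.294$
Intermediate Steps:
$C{\left(g,I \right)} = -28$ ($C{\left(g,I \right)} = 7 \left(-4\right) = -28$)
$k{\left(Y \right)} = 4 + 2 \sqrt{Y}$ ($k{\left(Y \right)} = 4 - 2 \left(- \sqrt{Y}\right) = 4 + 2 \sqrt{Y}$)
$G = \frac{3}{2}$ ($G = \left(-1\right) \frac{1}{2} + 2 = - \frac{1}{2} + 2 = \frac{3}{2} \approx 1.5$)
$c{\left(K \right)} = 3 + \frac{3 K}{2}$ ($c{\left(K \right)} = \left(K + 2\right) \frac{3}{2} = \left(2 + K\right) \frac{3}{2} = 3 + \frac{3 K}{2}$)
$\left(c{\left(C{\left(0,0 \right)} \right)} + j{\left(5,k{\left(5 \right)} \right)}\right)^{2} = \left(\left(3 + \frac{3}{2} \left(-28\right)\right) + \left(4 + 2 \sqrt{5}\right) 5\right)^{2} = \left(\left(3 - 42\right) + \left(20 + 10 \sqrt{5}\right)\right)^{2} = \left(-39 + \left(20 + 10 \sqrt{5}\right)\right)^{2} = \left(-19 + 10 \sqrt{5}\right)^{2}$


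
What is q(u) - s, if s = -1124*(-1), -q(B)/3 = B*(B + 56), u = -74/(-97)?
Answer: -11798048/9409 ≈ -1253.9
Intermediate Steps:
u = 74/97 (u = -74*(-1/97) = 74/97 ≈ 0.76289)
q(B) = -3*B*(56 + B) (q(B) = -3*B*(B + 56) = -3*B*(56 + B))
s = 1124
q(u) - s = -3*74/97*(56 + 74/97) - 1*1124 = -3*74/97*5506/97 - 1124 = -1222332/9409 - 1124 = -11798048/9409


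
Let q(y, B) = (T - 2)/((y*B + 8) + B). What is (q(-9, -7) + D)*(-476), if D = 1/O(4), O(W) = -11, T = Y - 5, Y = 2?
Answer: 14161/176 ≈ 80.460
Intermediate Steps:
T = -3 (T = 2 - 5 = -3)
q(y, B) = -5/(8 + B + B*y) (q(y, B) = (-3 - 2)/((y*B + 8) + B) = -5/((B*y + 8) + B) = -5/((8 + B*y) + B) = -5/(8 + B + B*y))
D = -1/11 (D = 1/(-11) = -1/11 ≈ -0.090909)
(q(-9, -7) + D)*(-476) = (-5/(8 - 7 - 7*(-9)) - 1/11)*(-476) = (-5/(8 - 7 + 63) - 1/11)*(-476) = (-5/64 - 1/11)*(-476) = -119/704*(-476) = 14161/176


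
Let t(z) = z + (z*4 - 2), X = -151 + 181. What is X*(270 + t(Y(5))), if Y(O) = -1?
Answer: 7890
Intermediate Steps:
X = 30
t(z) = -2 + 5*z (t(z) = z + (4*z - 2) = z + (-2 + 4*z) = -2 + 5*z)
X*(270 + t(Y(5))) = 30*(270 + (-2 + 5*(-1))) = 30*(270 + (-2 - 5)) = 30*(270 - 7) = 30*263 = 7890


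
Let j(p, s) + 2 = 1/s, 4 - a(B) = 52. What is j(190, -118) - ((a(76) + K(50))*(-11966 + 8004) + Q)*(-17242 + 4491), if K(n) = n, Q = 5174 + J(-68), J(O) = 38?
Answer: -4080524253/118 ≈ -3.4581e+7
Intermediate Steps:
a(B) = -48 (a(B) = 4 - 1*52 = 4 - 52 = -48)
Q = 5212 (Q = 5174 + 38 = 5212)
j(p, s) = -2 + 1/s
j(190, -118) - ((a(76) + K(50))*(-11966 + 8004) + Q)*(-17242 + 4491) = (-2 + 1/(-118)) - ((-48 + 50)*(-11966 + 8004) + 5212)*(-17242 + 4491) = (-2 - 1/118) - (2*(-3962) + 5212)*(-12751) = -237/118 - (-7924 + 5212)*(-12751) = -237/118 - (-2712)*(-12751) = -237/118 - 1*34580712 = -237/118 - 34580712 = -4080524253/118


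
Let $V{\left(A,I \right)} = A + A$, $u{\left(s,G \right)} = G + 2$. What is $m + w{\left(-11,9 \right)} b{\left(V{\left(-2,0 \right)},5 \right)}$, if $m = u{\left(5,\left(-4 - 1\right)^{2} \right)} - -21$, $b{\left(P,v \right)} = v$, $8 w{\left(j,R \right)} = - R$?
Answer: $\frac{339}{8} \approx 42.375$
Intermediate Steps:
$u{\left(s,G \right)} = 2 + G$
$w{\left(j,R \right)} = - \frac{R}{8}$ ($w{\left(j,R \right)} = \frac{\left(-1\right) R}{8} = - \frac{R}{8}$)
$V{\left(A,I \right)} = 2 A$
$m = 48$ ($m = \left(2 + \left(-4 - 1\right)^{2}\right) - -21 = \left(2 + \left(-5\right)^{2}\right) + 21 = \left(2 + 25\right) + 21 = 27 + 21 = 48$)
$m + w{\left(-11,9 \right)} b{\left(V{\left(-2,0 \right)},5 \right)} = 48 + \left(- \frac{1}{8}\right) 9 \cdot 5 = 48 - \frac{45}{8} = \frac{339}{8}$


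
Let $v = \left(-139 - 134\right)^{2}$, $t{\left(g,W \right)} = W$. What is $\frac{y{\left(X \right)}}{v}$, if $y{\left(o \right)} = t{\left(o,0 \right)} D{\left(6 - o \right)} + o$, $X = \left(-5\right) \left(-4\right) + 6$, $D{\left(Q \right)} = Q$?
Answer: $\frac{2}{5733} \approx 0.00034886$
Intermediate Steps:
$X = 26$ ($X = 20 + 6 = 26$)
$v = 74529$ ($v = \left(-273\right)^{2} = 74529$)
$y{\left(o \right)} = o$ ($y{\left(o \right)} = 0 \left(6 - o\right) + o = 0 + o = o$)
$\frac{y{\left(X \right)}}{v} = \frac{26}{74529} = 26 \cdot \frac{1}{74529} = \frac{2}{5733}$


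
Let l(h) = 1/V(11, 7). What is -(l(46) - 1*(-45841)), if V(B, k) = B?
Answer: -504252/11 ≈ -45841.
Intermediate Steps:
l(h) = 1/11
-(l(46) - 1*(-45841)) = -(1/11 - 1*(-45841)) = -(1/11 + 45841) = -1*504252/11 = -504252/11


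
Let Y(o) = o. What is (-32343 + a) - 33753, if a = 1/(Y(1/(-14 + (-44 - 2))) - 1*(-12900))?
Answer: -51158237844/773999 ≈ -66096.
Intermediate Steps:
a = 60/773999 (a = 1/(1/(-14 + (-44 - 2)) - 1*(-12900)) = 1/(1/(-14 - 46) + 12900) = 1/(1/(-60) + 12900) = 1/(-1/60 + 12900) = 1/(773999/60) = 60/773999 ≈ 7.7519e-5)
(-32343 + a) - 33753 = (-32343 + 60/773999) - 33753 = -25033449597/773999 - 33753 = -51158237844/773999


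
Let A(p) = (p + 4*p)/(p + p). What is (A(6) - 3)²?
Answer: ¼ ≈ 0.25000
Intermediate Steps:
A(p) = 5/2 (A(p) = (5*p)/((2*p)) = (5*p)*(1/(2*p)) = 5/2)
(A(6) - 3)² = (5/2 - 3)² = (-½)² = ¼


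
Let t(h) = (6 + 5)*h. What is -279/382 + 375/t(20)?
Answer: 8187/8404 ≈ 0.97418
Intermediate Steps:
t(h) = 11*h
-279/382 + 375/t(20) = -279/382 + 375/((11*20)) = -279*1/382 + 375/220 = -279/382 + 375*(1/220) = -279/382 + 75/44 = 8187/8404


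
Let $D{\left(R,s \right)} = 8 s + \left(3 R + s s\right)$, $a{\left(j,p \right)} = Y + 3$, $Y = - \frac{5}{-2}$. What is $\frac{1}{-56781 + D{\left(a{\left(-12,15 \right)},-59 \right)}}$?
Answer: $- \frac{2}{107511} \approx -1.8603 \cdot 10^{-5}$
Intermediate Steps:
$Y = \frac{5}{2}$ ($Y = \left(-5\right) \left(- \frac{1}{2}\right) = \frac{5}{2} \approx 2.5$)
$a{\left(j,p \right)} = \frac{11}{2}$ ($a{\left(j,p \right)} = \frac{5}{2} + 3 = \frac{11}{2}$)
$D{\left(R,s \right)} = s^{2} + 3 R + 8 s$ ($D{\left(R,s \right)} = 8 s + \left(3 R + s^{2}\right) = 8 s + \left(s^{2} + 3 R\right) = s^{2} + 3 R + 8 s$)
$\frac{1}{-56781 + D{\left(a{\left(-12,15 \right)},-59 \right)}} = \frac{1}{-56781 + \left(\left(-59\right)^{2} + 3 \cdot \frac{11}{2} + 8 \left(-59\right)\right)} = \frac{1}{-56781 + \left(3481 + \frac{33}{2} - 472\right)} = \frac{1}{-56781 + \frac{6051}{2}} = \frac{1}{- \frac{107511}{2}} = - \frac{2}{107511}$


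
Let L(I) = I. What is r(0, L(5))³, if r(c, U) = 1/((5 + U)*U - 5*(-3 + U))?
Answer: 1/64000 ≈ 1.5625e-5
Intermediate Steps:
r(c, U) = 1/(15 - 5*U + U*(5 + U)) (r(c, U) = 1/(U*(5 + U) + (15 - 5*U)) = 1/(15 - 5*U + U*(5 + U)))
r(0, L(5))³ = (1/(15 + 5²))³ = (1/(15 + 25))³ = (1/40)³ = 1/64000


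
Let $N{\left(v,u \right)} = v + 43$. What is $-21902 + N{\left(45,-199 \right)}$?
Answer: $-21814$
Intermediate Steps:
$N{\left(v,u \right)} = 43 + v$
$-21902 + N{\left(45,-199 \right)} = -21902 + \left(43 + 45\right) = -21902 + 88 = -21814$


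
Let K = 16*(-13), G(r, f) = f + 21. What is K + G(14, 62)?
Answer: -125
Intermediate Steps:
G(r, f) = 21 + f
K = -208
K + G(14, 62) = -208 + (21 + 62) = -208 + 83 = -125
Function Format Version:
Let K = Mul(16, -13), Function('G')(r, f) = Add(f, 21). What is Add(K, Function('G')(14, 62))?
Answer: -125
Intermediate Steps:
Function('G')(r, f) = Add(21, f)
K = -208
Add(K, Function('G')(14, 62)) = Add(-208, Add(21, 62)) = Add(-208, 83) = -125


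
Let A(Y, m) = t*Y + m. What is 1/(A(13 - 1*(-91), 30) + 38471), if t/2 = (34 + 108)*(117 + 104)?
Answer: 1/6565957 ≈ 1.5230e-7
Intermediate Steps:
t = 62764 (t = 2*((34 + 108)*(117 + 104)) = 2*(142*221) = 2*31382 = 62764)
A(Y, m) = m + 62764*Y (A(Y, m) = 62764*Y + m = m + 62764*Y)
1/(A(13 - 1*(-91), 30) + 38471) = 1/((30 + 62764*(13 - 1*(-91))) + 38471) = 1/((30 + 62764*(13 + 91)) + 38471) = 1/((30 + 62764*104) + 38471) = 1/((30 + 6527456) + 38471) = 1/(6527486 + 38471) = 1/6565957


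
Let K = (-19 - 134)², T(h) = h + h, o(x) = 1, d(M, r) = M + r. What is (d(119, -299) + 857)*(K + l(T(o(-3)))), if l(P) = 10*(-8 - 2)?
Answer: 15780193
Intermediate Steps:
T(h) = 2*h
K = 23409 (K = (-153)² = 23409)
l(P) = -100 (l(P) = 10*(-10) = -100)
(d(119, -299) + 857)*(K + l(T(o(-3)))) = ((119 - 299) + 857)*(23409 - 100) = (-180 + 857)*23309 = 677*23309 = 15780193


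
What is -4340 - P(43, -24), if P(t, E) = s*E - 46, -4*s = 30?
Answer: -4474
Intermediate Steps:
s = -15/2 (s = -¼*30 = -15/2 ≈ -7.5000)
P(t, E) = -46 - 15*E/2 (P(t, E) = -15*E/2 - 46 = -46 - 15*E/2)
-4340 - P(43, -24) = -4340 - (-46 - 15/2*(-24)) = -4340 - (-46 + 180) = -4340 - 1*134 = -4340 - 134 = -4474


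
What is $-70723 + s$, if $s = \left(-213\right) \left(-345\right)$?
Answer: $2762$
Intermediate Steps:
$s = 73485$
$-70723 + s = -70723 + 73485 = 2762$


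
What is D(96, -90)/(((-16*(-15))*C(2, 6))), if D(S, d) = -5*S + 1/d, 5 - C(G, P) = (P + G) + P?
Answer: 43201/194400 ≈ 0.22223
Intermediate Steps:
C(G, P) = 5 - G - 2*P (C(G, P) = 5 - ((P + G) + P) = 5 - ((G + P) + P) = 5 - (G + 2*P) = 5 + (-G - 2*P) = 5 - G - 2*P)
D(S, d) = 1/d - 5*S
D(96, -90)/(((-16*(-15))*C(2, 6))) = (1/(-90) - 5*96)/(((-16*(-15))*(5 - 1*2 - 2*6))) = (-1/90 - 480)/((240*(5 - 2 - 12))) = -43201/(90*(240*(-9))) = -43201/90/(-2160) = -43201/90*(-1/2160) = 43201/194400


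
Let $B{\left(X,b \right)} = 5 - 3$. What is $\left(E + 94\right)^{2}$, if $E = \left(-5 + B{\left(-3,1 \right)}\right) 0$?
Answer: $8836$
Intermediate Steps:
$B{\left(X,b \right)} = 2$ ($B{\left(X,b \right)} = 5 - 3 = 2$)
$E = 0$ ($E = \left(-5 + 2\right) 0 = \left(-3\right) 0 = 0$)
$\left(E + 94\right)^{2} = \left(0 + 94\right)^{2} = 94^{2} = 8836$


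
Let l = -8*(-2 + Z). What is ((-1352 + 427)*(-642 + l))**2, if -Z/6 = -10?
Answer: 1046631302500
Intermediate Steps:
Z = 60 (Z = -6*(-10) = 60)
l = -464 (l = -8*(-2 + 60) = -8*58 = -464)
((-1352 + 427)*(-642 + l))**2 = ((-1352 + 427)*(-642 - 464))**2 = (-925*(-1106))**2 = 1023050**2 = 1046631302500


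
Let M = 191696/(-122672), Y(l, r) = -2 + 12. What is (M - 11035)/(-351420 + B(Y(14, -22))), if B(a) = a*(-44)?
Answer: 42308663/1348855310 ≈ 0.031366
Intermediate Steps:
Y(l, r) = 10
B(a) = -44*a
M = -11981/7667 (M = 191696*(-1/122672) = -11981/7667 ≈ -1.5627)
(M - 11035)/(-351420 + B(Y(14, -22))) = (-11981/7667 - 11035)/(-351420 - 44*10) = -84617326/(7667*(-351420 - 440)) = -84617326/7667/(-351860) = -84617326/7667*(-1/351860) = 42308663/1348855310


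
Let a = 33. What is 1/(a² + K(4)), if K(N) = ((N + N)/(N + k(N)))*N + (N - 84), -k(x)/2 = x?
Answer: 1/1001 ≈ 0.00099900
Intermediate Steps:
k(x) = -2*x
K(N) = -84 - N (K(N) = ((N + N)/(N - 2*N))*N + (N - 84) = ((2*N)/((-N)))*N + (-84 + N) = ((2*N)*(-1/N))*N + (-84 + N) = -2*N + (-84 + N) = -84 - N)
1/(a² + K(4)) = 1/(33² + (-84 - 1*4)) = 1/(1089 + (-84 - 4)) = 1/(1089 - 88) = 1/1001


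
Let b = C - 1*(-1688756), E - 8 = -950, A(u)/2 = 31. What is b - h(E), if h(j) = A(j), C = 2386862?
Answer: 4075556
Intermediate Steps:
A(u) = 62 (A(u) = 2*31 = 62)
E = -942 (E = 8 - 950 = -942)
b = 4075618 (b = 2386862 - 1*(-1688756) = 2386862 + 1688756 = 4075618)
h(j) = 62
b - h(E) = 4075618 - 1*62 = 4075618 - 62 = 4075556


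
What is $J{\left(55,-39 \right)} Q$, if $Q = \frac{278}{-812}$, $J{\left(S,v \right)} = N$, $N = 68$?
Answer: $- \frac{4726}{203} \approx -23.281$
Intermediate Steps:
$J{\left(S,v \right)} = 68$
$Q = - \frac{139}{406}$ ($Q = 278 \left(- \frac{1}{812}\right) = - \frac{139}{406} \approx -0.34236$)
$J{\left(55,-39 \right)} Q = 68 \left(- \frac{139}{406}\right) = - \frac{4726}{203}$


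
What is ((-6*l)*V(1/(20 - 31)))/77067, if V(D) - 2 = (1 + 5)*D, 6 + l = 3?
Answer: 32/94193 ≈ 0.00033973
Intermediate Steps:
l = -3 (l = -6 + 3 = -3)
V(D) = 2 + 6*D (V(D) = 2 + (1 + 5)*D = 2 + 6*D)
((-6*l)*V(1/(20 - 31)))/77067 = ((-6*(-3))*(2 + 6/(20 - 31)))/77067 = (18*(2 + 6/(-11)))*(1/77067) = (18*(2 + 6*(-1/11)))*(1/77067) = (18*(2 - 6/11))*(1/77067) = (18*(16/11))*(1/77067) = (288/11)*(1/77067) = 32/94193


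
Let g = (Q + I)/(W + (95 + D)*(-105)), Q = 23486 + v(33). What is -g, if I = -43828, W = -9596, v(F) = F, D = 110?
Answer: -20309/31121 ≈ -0.65258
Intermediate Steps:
Q = 23519 (Q = 23486 + 33 = 23519)
g = 20309/31121 (g = (23519 - 43828)/(-9596 + (95 + 110)*(-105)) = -20309/(-9596 + 205*(-105)) = -20309/(-9596 - 21525) = -20309/(-31121) = -20309*(-1/31121) = 20309/31121 ≈ 0.65258)
-g = -1*20309/31121 = -20309/31121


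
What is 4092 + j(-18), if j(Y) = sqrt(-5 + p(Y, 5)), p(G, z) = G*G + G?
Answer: 4092 + sqrt(301) ≈ 4109.4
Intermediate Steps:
p(G, z) = G + G**2 (p(G, z) = G**2 + G = G + G**2)
j(Y) = sqrt(-5 + Y*(1 + Y))
4092 + j(-18) = 4092 + sqrt(-5 - 18*(1 - 18)) = 4092 + sqrt(-5 - 18*(-17)) = 4092 + sqrt(-5 + 306) = 4092 + sqrt(301)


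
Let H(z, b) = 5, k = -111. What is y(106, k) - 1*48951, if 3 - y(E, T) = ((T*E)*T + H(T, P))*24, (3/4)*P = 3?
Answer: -31393692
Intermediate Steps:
P = 4 (P = (4/3)*3 = 4)
y(E, T) = -117 - 24*E*T**2 (y(E, T) = 3 - ((T*E)*T + 5)*24 = 3 - ((E*T)*T + 5)*24 = 3 - (E*T**2 + 5)*24 = 3 - (5 + E*T**2)*24 = 3 - (120 + 24*E*T**2) = 3 + (-120 - 24*E*T**2) = -117 - 24*E*T**2)
y(106, k) - 1*48951 = (-117 - 24*106*(-111)**2) - 1*48951 = (-117 - 24*106*12321) - 48951 = (-117 - 31344624) - 48951 = -31344741 - 48951 = -31393692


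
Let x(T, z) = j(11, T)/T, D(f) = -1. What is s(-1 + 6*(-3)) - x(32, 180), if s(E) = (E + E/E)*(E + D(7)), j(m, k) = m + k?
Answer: 11477/32 ≈ 358.66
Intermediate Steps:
j(m, k) = k + m
x(T, z) = (11 + T)/T (x(T, z) = (T + 11)/T = (11 + T)/T)
s(E) = (1 + E)*(-1 + E) (s(E) = (E + E/E)*(E - 1) = (E + 1)*(-1 + E) = (1 + E)*(-1 + E))
s(-1 + 6*(-3)) - x(32, 180) = (-1 + (-1 + 6*(-3))**2) - (11 + 32)/32 = (-1 + (-1 - 18)**2) - 43/32 = (-1 + (-19)**2) - 1*43/32 = (-1 + 361) - 43/32 = 360 - 43/32 = 11477/32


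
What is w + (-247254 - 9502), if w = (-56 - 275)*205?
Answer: -324611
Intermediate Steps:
w = -67855 (w = -331*205 = -67855)
w + (-247254 - 9502) = -67855 + (-247254 - 9502) = -67855 - 256756 = -324611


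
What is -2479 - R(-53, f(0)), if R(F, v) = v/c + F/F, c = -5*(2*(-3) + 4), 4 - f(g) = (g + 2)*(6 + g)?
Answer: -12396/5 ≈ -2479.2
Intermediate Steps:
f(g) = 4 - (2 + g)*(6 + g) (f(g) = 4 - (g + 2)*(6 + g) = 4 - (2 + g)*(6 + g))
c = 10 (c = -5*(-6 + 4) = -5*(-2) = 10)
R(F, v) = 1 + v/10 (R(F, v) = v/10 + F/F = v*(⅒) + 1 = v/10 + 1 = 1 + v/10)
-2479 - R(-53, f(0)) = -2479 - (1 + (-8 - 1*0² - 8*0)/10) = -2479 - (1 + (-8 - 1*0 + 0)/10) = -2479 - (1 + (-8 + 0 + 0)/10) = -2479 - (1 + (⅒)*(-8)) = -2479 - (1 - ⅘) = -2479 - 1*⅕ = -2479 - ⅕ = -12396/5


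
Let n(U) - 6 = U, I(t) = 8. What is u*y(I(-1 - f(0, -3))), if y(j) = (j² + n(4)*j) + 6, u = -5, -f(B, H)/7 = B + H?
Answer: -750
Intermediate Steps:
f(B, H) = -7*B - 7*H (f(B, H) = -7*(B + H) = -7*B - 7*H)
n(U) = 6 + U
y(j) = 6 + j² + 10*j (y(j) = (j² + (6 + 4)*j) + 6 = (j² + 10*j) + 6 = 6 + j² + 10*j)
u*y(I(-1 - f(0, -3))) = -5*(6 + 8² + 10*8) = -5*(6 + 64 + 80) = -5*150 = -750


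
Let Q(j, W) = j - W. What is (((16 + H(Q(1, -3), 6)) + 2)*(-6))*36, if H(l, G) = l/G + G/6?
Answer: -4248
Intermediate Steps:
H(l, G) = G/6 + l/G (H(l, G) = l/G + G*(⅙) = l/G + G/6 = G/6 + l/G)
(((16 + H(Q(1, -3), 6)) + 2)*(-6))*36 = (((16 + ((⅙)*6 + (1 - 1*(-3))/6)) + 2)*(-6))*36 = (((16 + (1 + (1 + 3)*(⅙))) + 2)*(-6))*36 = (((16 + (1 + 4*(⅙))) + 2)*(-6))*36 = (((16 + (1 + ⅔)) + 2)*(-6))*36 = (((16 + 5/3) + 2)*(-6))*36 = ((53/3 + 2)*(-6))*36 = ((59/3)*(-6))*36 = -118*36 = -4248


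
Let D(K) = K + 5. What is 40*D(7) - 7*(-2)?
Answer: 494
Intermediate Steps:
D(K) = 5 + K
40*D(7) - 7*(-2) = 40*(5 + 7) - 7*(-2) = 40*12 + 14 = 480 + 14 = 494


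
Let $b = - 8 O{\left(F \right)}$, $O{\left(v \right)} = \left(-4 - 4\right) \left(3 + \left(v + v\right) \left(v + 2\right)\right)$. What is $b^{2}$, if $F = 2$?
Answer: $1478656$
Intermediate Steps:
$O{\left(v \right)} = -24 - 16 v \left(2 + v\right)$ ($O{\left(v \right)} = - 8 \left(3 + 2 v \left(2 + v\right)\right) = -24 - 16 v \left(2 + v\right)$)
$b = 1216$ ($b = - 8 \left(-24 - 64 - 16 \cdot 2^{2}\right) = - 8 \left(-24 - 64 - 64\right) = \left(-8\right) \left(-152\right) = 1216$)
$b^{2} = 1216^{2} = 1478656$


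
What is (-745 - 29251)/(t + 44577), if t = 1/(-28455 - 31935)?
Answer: -1811458440/2692005029 ≈ -0.67290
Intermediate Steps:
t = -1/60390 (t = 1/(-60390) = -1/60390 ≈ -1.6559e-5)
(-745 - 29251)/(t + 44577) = (-745 - 29251)/(-1/60390 + 44577) = -29996/2692005029/60390 = -29996*60390/2692005029 = -1811458440/2692005029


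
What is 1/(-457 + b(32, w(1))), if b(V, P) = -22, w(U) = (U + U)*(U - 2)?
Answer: -1/479 ≈ -0.0020877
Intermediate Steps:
w(U) = 2*U*(-2 + U) (w(U) = (2*U)*(-2 + U) = 2*U*(-2 + U))
1/(-457 + b(32, w(1))) = 1/(-457 - 22) = 1/(-479) = -1/479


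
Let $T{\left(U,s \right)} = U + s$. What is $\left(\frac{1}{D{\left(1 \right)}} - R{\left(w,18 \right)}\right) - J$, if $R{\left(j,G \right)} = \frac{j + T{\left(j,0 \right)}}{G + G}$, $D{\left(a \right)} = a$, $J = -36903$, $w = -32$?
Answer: $\frac{332152}{9} \approx 36906.0$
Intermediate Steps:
$R{\left(j,G \right)} = \frac{j}{G}$ ($R{\left(j,G \right)} = \frac{j + \left(j + 0\right)}{G + G} = \frac{j + j}{2 G} = 2 j \frac{1}{2 G} = \frac{j}{G}$)
$\left(\frac{1}{D{\left(1 \right)}} - R{\left(w,18 \right)}\right) - J = \left(1^{-1} - - \frac{32}{18}\right) - -36903 = \left(1 - \left(-32\right) \frac{1}{18}\right) + 36903 = \left(1 - - \frac{16}{9}\right) + 36903 = \left(1 + \frac{16}{9}\right) + 36903 = \frac{25}{9} + 36903 = \frac{332152}{9}$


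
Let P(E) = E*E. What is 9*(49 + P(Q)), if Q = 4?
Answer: 585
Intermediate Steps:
P(E) = E**2
9*(49 + P(Q)) = 9*(49 + 4**2) = 9*(49 + 16) = 9*65 = 585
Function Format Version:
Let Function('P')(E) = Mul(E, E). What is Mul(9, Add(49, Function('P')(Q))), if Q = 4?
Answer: 585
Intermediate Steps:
Function('P')(E) = Pow(E, 2)
Mul(9, Add(49, Function('P')(Q))) = Mul(9, Add(49, Pow(4, 2))) = Mul(9, Add(49, 16)) = Mul(9, 65) = 585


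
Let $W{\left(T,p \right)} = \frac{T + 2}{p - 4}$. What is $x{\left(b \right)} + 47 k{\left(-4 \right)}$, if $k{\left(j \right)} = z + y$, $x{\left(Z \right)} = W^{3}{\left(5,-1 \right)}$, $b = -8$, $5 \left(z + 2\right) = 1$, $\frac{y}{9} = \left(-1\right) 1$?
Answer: $- \frac{63793}{125} \approx -510.34$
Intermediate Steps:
$y = -9$ ($y = 9 \left(\left(-1\right) 1\right) = 9 \left(-1\right) = -9$)
$W{\left(T,p \right)} = \frac{2 + T}{-4 + p}$
$z = - \frac{9}{5}$ ($z = -2 + \frac{1}{5} \cdot 1 = -2 + \frac{1}{5} = - \frac{9}{5} \approx -1.8$)
$x{\left(Z \right)} = - \frac{343}{125}$ ($x{\left(Z \right)} = \left(\frac{2 + 5}{-4 - 1}\right)^{3} = \left(\frac{1}{-5} \cdot 7\right)^{3} = \left(\left(- \frac{1}{5}\right) 7\right)^{3} = \left(- \frac{7}{5}\right)^{3} = - \frac{343}{125}$)
$k{\left(j \right)} = - \frac{54}{5}$ ($k{\left(j \right)} = - \frac{9}{5} - 9 = - \frac{54}{5}$)
$x{\left(b \right)} + 47 k{\left(-4 \right)} = - \frac{343}{125} + 47 \left(- \frac{54}{5}\right) = - \frac{343}{125} - \frac{2538}{5} = - \frac{63793}{125}$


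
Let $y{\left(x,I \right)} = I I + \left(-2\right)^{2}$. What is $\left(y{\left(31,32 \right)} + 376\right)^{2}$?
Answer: $1971216$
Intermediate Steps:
$y{\left(x,I \right)} = 4 + I^{2}$ ($y{\left(x,I \right)} = I^{2} + 4 = 4 + I^{2}$)
$\left(y{\left(31,32 \right)} + 376\right)^{2} = \left(\left(4 + 32^{2}\right) + 376\right)^{2} = \left(\left(4 + 1024\right) + 376\right)^{2} = \left(1028 + 376\right)^{2} = 1404^{2} = 1971216$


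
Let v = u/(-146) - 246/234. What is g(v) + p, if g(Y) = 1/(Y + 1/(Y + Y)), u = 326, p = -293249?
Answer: -53650077727741/182950409 ≈ -2.9325e+5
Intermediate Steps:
v = -9350/2847 (v = 326/(-146) - 246/234 = 326*(-1/146) - 246*1/234 = -163/73 - 41/39 = -9350/2847 ≈ -3.2842)
g(Y) = 1/(Y + 1/(2*Y))
g(v) + p = 2*(-9350/2847)/(1 + 2*(-9350/2847)**2) - 293249 = 2*(-9350/2847)/(1 + 2*(87422500/8105409)) - 293249 = 2*(-9350/2847)/(1 + 174845000/8105409) - 293249 = 2*(-9350/2847)/(182950409/8105409) - 293249 = 2*(-9350/2847)*(8105409/182950409) - 293249 = -53238900/182950409 - 293249 = -53650077727741/182950409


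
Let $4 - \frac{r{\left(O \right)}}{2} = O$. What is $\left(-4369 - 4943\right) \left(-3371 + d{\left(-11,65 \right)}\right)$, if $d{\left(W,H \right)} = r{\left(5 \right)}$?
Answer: $31409376$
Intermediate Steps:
$r{\left(O \right)} = 8 - 2 O$
$d{\left(W,H \right)} = -2$ ($d{\left(W,H \right)} = 8 - 10 = -2$)
$\left(-4369 - 4943\right) \left(-3371 + d{\left(-11,65 \right)}\right) = \left(-4369 - 4943\right) \left(-3371 - 2\right) = \left(-9312\right) \left(-3373\right) = 31409376$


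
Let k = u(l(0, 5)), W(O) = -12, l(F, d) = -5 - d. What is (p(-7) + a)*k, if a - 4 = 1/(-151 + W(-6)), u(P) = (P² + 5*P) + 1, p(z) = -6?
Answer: -16677/163 ≈ -102.31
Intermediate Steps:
u(P) = 1 + P² + 5*P
k = 51 (k = 1 + (-5 - 1*5)² + 5*(-5 - 1*5) = 1 + (-5 - 5)² + 5*(-5 - 5) = 1 + (-10)² + 5*(-10) = 1 + 100 - 50 = 51)
a = 651/163 (a = 4 + 1/(-151 - 12) = 4 + 1/(-163) = 4 - 1/163 = 651/163 ≈ 3.9939)
(p(-7) + a)*k = (-6 + 651/163)*51 = -327/163*51 = -16677/163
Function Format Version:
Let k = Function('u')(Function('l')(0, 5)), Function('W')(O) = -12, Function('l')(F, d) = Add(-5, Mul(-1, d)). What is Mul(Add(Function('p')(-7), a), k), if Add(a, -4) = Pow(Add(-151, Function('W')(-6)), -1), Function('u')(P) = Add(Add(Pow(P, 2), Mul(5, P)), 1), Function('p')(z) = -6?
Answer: Rational(-16677, 163) ≈ -102.31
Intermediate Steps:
Function('u')(P) = Add(1, Pow(P, 2), Mul(5, P))
k = 51 (k = Add(1, Pow(Add(-5, Mul(-1, 5)), 2), Mul(5, Add(-5, Mul(-1, 5)))) = Add(1, Pow(Add(-5, -5), 2), Mul(5, Add(-5, -5))) = Add(1, Pow(-10, 2), Mul(5, -10)) = Add(1, 100, -50) = 51)
a = Rational(651, 163) (a = Add(4, Pow(Add(-151, -12), -1)) = Add(4, Pow(-163, -1)) = Add(4, Rational(-1, 163)) = Rational(651, 163) ≈ 3.9939)
Mul(Add(Function('p')(-7), a), k) = Mul(Add(-6, Rational(651, 163)), 51) = Mul(Rational(-327, 163), 51) = Rational(-16677, 163)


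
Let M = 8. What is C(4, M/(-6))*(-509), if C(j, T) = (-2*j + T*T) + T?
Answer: 34612/9 ≈ 3845.8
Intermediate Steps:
C(j, T) = T + T² - 2*j (C(j, T) = (-2*j + T²) + T = (T² - 2*j) + T = T + T² - 2*j)
C(4, M/(-6))*(-509) = (8/(-6) + (8/(-6))² - 2*4)*(-509) = (8*(-⅙) + (8*(-⅙))² - 8)*(-509) = (-4/3 + (-4/3)² - 8)*(-509) = (-4/3 + 16/9 - 8)*(-509) = -68/9*(-509) = 34612/9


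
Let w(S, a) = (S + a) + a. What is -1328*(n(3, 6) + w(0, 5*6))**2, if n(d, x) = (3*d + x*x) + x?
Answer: -16362288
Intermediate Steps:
w(S, a) = S + 2*a
n(d, x) = x + x**2 + 3*d (n(d, x) = (3*d + x**2) + x = (x**2 + 3*d) + x = x + x**2 + 3*d)
-1328*(n(3, 6) + w(0, 5*6))**2 = -1328*((6 + 6**2 + 3*3) + (0 + 2*(5*6)))**2 = -1328*((6 + 36 + 9) + (0 + 2*30))**2 = -1328*(51 + (0 + 60))**2 = -1328*(51 + 60)**2 = -1328*111**2 = -1328*12321 = -16362288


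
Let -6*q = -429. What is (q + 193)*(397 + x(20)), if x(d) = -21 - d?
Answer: 94162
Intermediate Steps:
q = 143/2 (q = -1/6*(-429) = 143/2 ≈ 71.500)
(q + 193)*(397 + x(20)) = (143/2 + 193)*(397 + (-21 - 1*20)) = 529*(397 + (-21 - 20))/2 = 529*(397 - 41)/2 = (529/2)*356 = 94162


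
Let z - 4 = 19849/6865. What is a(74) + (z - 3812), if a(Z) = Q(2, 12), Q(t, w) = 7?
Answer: -26074016/6865 ≈ -3798.1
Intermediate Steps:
z = 47309/6865 (z = 4 + 19849/6865 = 47309/6865 ≈ 6.8913)
a(Z) = 7
a(74) + (z - 3812) = 7 + (47309/6865 - 3812) = 7 - 26122071/6865 = -26074016/6865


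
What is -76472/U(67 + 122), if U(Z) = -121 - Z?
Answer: 38236/155 ≈ 246.68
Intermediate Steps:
-76472/U(67 + 122) = -76472/(-121 - (67 + 122)) = -76472/(-121 - 1*189) = -76472/(-121 - 189) = -76472/(-310) = -76472*(-1/310) = 38236/155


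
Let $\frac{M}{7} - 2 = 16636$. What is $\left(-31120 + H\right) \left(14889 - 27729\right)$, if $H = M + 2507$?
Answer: $-1128032520$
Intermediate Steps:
$M = 116466$ ($M = 14 + 7 \cdot 16636 = 14 + 116452 = 116466$)
$H = 118973$ ($H = 116466 + 2507 = 118973$)
$\left(-31120 + H\right) \left(14889 - 27729\right) = \left(-31120 + 118973\right) \left(14889 - 27729\right) = 87853 \left(-12840\right) = -1128032520$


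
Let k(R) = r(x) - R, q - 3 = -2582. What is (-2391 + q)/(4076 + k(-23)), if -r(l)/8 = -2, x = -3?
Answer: -994/823 ≈ -1.2078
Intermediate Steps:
q = -2579 (q = 3 - 2582 = -2579)
r(l) = 16 (r(l) = -8*(-2) = 16)
k(R) = 16 - R
(-2391 + q)/(4076 + k(-23)) = (-2391 - 2579)/(4076 + (16 - 1*(-23))) = -4970/(4076 + (16 + 23)) = -4970/(4076 + 39) = -4970/4115 = -4970*1/4115 = -994/823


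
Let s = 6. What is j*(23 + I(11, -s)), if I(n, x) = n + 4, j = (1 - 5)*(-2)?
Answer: 304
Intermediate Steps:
j = 8 (j = -4*(-2) = 8)
I(n, x) = 4 + n
j*(23 + I(11, -s)) = 8*(23 + (4 + 11)) = 8*(23 + 15) = 8*38 = 304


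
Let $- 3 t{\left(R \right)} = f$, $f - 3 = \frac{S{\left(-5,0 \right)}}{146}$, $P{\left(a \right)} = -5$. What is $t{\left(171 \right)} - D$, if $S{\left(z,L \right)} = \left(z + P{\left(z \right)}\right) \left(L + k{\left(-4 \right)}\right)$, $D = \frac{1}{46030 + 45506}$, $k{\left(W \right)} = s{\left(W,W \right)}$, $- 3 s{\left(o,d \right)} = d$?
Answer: $- \frac{19436363}{20046384} \approx -0.96957$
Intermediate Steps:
$s{\left(o,d \right)} = - \frac{d}{3}$
$k{\left(W \right)} = - \frac{W}{3}$
$D = \frac{1}{91536} \approx 1.0925 \cdot 10^{-5}$
$S{\left(z,L \right)} = \left(-5 + z\right) \left(\frac{4}{3} + L\right)$ ($S{\left(z,L \right)} = \left(z - 5\right) \left(L - - \frac{4}{3}\right) = \left(-5 + z\right) \left(L + \frac{4}{3}\right) = \left(-5 + z\right) \left(\frac{4}{3} + L\right)$)
$f = \frac{637}{219}$ ($f = 3 + \frac{- \frac{20}{3} - 0 + \frac{4}{3} \left(-5\right) + 0 \left(-5\right)}{146} = 3 + \left(- \frac{20}{3} + 0 - \frac{20}{3} + 0\right) \frac{1}{146} = 3 - \frac{20}{219} = \frac{637}{219} \approx 2.9087$)
$t{\left(R \right)} = - \frac{637}{657}$ ($t{\left(R \right)} = \left(- \frac{1}{3}\right) \frac{637}{219} = - \frac{637}{657}$)
$t{\left(171 \right)} - D = - \frac{637}{657} - \frac{1}{91536} = - \frac{19436363}{20046384}$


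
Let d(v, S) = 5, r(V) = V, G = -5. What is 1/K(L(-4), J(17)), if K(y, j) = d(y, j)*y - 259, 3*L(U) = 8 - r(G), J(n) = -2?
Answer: -3/712 ≈ -0.0042135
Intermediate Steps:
L(U) = 13/3 (L(U) = (8 - 1*(-5))/3 = (8 + 5)/3 = (⅓)*13 = 13/3)
K(y, j) = -259 + 5*y (K(y, j) = 5*y - 259 = -259 + 5*y)
1/K(L(-4), J(17)) = 1/(-259 + 5*(13/3)) = 1/(-259 + 65/3) = 1/(-712/3) = -3/712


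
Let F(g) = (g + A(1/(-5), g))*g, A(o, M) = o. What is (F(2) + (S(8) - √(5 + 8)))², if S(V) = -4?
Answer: 329/25 + 4*√13/5 ≈ 16.044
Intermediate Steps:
F(g) = g*(-⅕ + g) (F(g) = (g + 1/(-5))*g = (g - ⅕)*g = (-⅕ + g)*g = g*(-⅕ + g))
(F(2) + (S(8) - √(5 + 8)))² = (2*(-⅕ + 2) + (-4 - √(5 + 8)))² = (2*(9/5) + (-4 - √13))² = (18/5 + (-4 - √13))² = (-⅖ - √13)²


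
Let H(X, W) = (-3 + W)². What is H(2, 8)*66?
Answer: 1650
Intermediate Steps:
H(2, 8)*66 = (-3 + 8)²*66 = 5²*66 = 25*66 = 1650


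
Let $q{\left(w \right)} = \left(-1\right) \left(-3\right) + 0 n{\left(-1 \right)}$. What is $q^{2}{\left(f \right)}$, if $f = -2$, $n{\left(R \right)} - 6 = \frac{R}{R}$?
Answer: $9$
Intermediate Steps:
$n{\left(R \right)} = 7$ ($n{\left(R \right)} = 6 + \frac{R}{R} = 6 + 1 = 7$)
$q{\left(w \right)} = 3$ ($q{\left(w \right)} = \left(-1\right) \left(-3\right) + 0 \cdot 7 = 3 + 0 = 3$)
$q^{2}{\left(f \right)} = 3^{2} = 9$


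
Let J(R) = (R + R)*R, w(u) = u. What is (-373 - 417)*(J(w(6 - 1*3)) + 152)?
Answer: -134300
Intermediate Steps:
J(R) = 2*R**2 (J(R) = (2*R)*R = 2*R**2)
(-373 - 417)*(J(w(6 - 1*3)) + 152) = (-373 - 417)*(2*(6 - 1*3)**2 + 152) = -790*(2*(6 - 3)**2 + 152) = -790*(2*3**2 + 152) = -790*(2*9 + 152) = -790*(18 + 152) = -790*170 = -134300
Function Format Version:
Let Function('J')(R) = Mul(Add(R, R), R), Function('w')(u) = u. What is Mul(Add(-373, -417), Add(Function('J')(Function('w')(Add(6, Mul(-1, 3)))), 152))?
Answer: -134300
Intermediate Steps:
Function('J')(R) = Mul(2, Pow(R, 2)) (Function('J')(R) = Mul(Mul(2, R), R) = Mul(2, Pow(R, 2)))
Mul(Add(-373, -417), Add(Function('J')(Function('w')(Add(6, Mul(-1, 3)))), 152)) = Mul(Add(-373, -417), Add(Mul(2, Pow(Add(6, Mul(-1, 3)), 2)), 152)) = Mul(-790, Add(Mul(2, Pow(Add(6, -3), 2)), 152)) = Mul(-790, Add(Mul(2, Pow(3, 2)), 152)) = Mul(-790, Add(Mul(2, 9), 152)) = Mul(-790, Add(18, 152)) = Mul(-790, 170) = -134300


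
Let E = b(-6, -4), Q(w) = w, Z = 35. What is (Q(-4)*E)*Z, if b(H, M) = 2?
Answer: -280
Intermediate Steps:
E = 2
(Q(-4)*E)*Z = -4*2*35 = -8*35 = -280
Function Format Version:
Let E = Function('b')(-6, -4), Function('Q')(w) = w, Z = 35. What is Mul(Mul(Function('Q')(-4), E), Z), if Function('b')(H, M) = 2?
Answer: -280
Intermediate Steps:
E = 2
Mul(Mul(Function('Q')(-4), E), Z) = Mul(Mul(-4, 2), 35) = Mul(-8, 35) = -280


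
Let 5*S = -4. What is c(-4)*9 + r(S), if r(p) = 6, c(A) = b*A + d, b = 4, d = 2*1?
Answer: -120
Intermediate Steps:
S = -4/5 (S = (1/5)*(-4) = -4/5 ≈ -0.80000)
d = 2
c(A) = 2 + 4*A (c(A) = 4*A + 2 = 2 + 4*A)
c(-4)*9 + r(S) = (2 + 4*(-4))*9 + 6 = (2 - 16)*9 + 6 = -14*9 + 6 = -126 + 6 = -120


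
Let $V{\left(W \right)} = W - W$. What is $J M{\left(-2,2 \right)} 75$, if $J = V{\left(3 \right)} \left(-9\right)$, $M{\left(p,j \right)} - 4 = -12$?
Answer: $0$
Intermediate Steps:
$V{\left(W \right)} = 0$
$M{\left(p,j \right)} = -8$ ($M{\left(p,j \right)} = 4 - 12 = -8$)
$J = 0$ ($J = 0 \left(-9\right) = 0$)
$J M{\left(-2,2 \right)} 75 = 0 \left(-8\right) 75 = 0 \cdot 75 = 0$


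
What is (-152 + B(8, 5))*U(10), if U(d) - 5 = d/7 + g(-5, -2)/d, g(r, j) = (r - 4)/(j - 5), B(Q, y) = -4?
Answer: -35802/35 ≈ -1022.9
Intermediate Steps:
g(r, j) = (-4 + r)/(-5 + j)
U(d) = 5 + d/7 + 9/(7*d) (U(d) = 5 + (d/7 + ((-4 - 5)/(-5 - 2))/d) = 5 + (d*(⅐) + (-9/(-7))/d) = 5 + (d/7 + (-⅐*(-9))/d) = 5 + (d/7 + 9/(7*d)) = 5 + d/7 + 9/(7*d))
(-152 + B(8, 5))*U(10) = (-152 - 4)*((⅐)*(9 + 10*(35 + 10))/10) = -156*(9 + 10*45)/(7*10) = -156*(9 + 450)/(7*10) = -156*459/(7*10) = -156*459/70 = -35802/35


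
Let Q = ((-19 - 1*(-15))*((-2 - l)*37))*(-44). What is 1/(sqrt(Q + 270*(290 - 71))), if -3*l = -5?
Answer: sqrt(317274)/105758 ≈ 0.0053260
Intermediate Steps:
l = 5/3 (l = -1/3*(-5) = 5/3 ≈ 1.6667)
Q = -71632/3 (Q = ((-19 - 1*(-15))*((-2 - 1*5/3)*37))*(-44) = ((-19 + 15)*((-2 - 5/3)*37))*(-44) = -(-44)*37/3*(-44) = -4*(-407/3)*(-44) = (1628/3)*(-44) = -71632/3 ≈ -23877.)
1/(sqrt(Q + 270*(290 - 71))) = 1/(sqrt(-71632/3 + 270*(290 - 71))) = 1/(sqrt(-71632/3 + 270*219)) = 1/(sqrt(-71632/3 + 59130)) = 1/(sqrt(105758/3)) = 1/(sqrt(317274)/3) = sqrt(317274)/105758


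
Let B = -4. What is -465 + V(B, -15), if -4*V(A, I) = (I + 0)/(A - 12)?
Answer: -29775/64 ≈ -465.23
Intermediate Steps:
V(A, I) = -I/(4*(-12 + A)) (V(A, I) = -(I + 0)/(4*(A - 12)) = -I/(4*(-12 + A)))
-465 + V(B, -15) = -465 - 1*(-15)/(-48 + 4*(-4)) = -465 - 1*(-15)/(-48 - 16) = -465 - 1*(-15)/(-64) = -465 - 1*(-15)*(-1/64) = -465 - 15/64 = -29775/64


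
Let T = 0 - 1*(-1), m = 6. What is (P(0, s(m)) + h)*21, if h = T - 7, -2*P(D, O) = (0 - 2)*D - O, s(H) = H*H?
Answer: 252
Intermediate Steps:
T = 1 (T = 0 + 1 = 1)
s(H) = H**2
P(D, O) = D + O/2 (P(D, O) = -((0 - 2)*D - O)/2 = -(-2*D - O)/2 = -(-O - 2*D)/2 = D + O/2)
h = -6 (h = 1 - 7 = -6)
(P(0, s(m)) + h)*21 = ((0 + (1/2)*6**2) - 6)*21 = ((0 + (1/2)*36) - 6)*21 = ((0 + 18) - 6)*21 = (18 - 6)*21 = 12*21 = 252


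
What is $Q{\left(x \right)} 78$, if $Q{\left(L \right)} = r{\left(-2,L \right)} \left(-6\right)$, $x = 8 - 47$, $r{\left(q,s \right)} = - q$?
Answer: $-936$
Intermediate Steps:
$x = -39$
$Q{\left(L \right)} = -12$ ($Q{\left(L \right)} = \left(-1\right) \left(-2\right) \left(-6\right) = 2 \left(-6\right) = -12$)
$Q{\left(x \right)} 78 = \left(-12\right) 78 = -936$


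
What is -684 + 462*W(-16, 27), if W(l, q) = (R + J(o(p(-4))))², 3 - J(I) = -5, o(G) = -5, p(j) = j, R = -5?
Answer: 3474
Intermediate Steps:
J(I) = 8 (J(I) = 3 - 1*(-5) = 3 + 5 = 8)
W(l, q) = 9 (W(l, q) = (-5 + 8)² = 3² = 9)
-684 + 462*W(-16, 27) = -684 + 462*9 = -684 + 4158 = 3474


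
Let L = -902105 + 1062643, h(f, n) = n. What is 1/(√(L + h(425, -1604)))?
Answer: √158934/158934 ≈ 0.0025084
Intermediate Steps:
L = 160538
1/(√(L + h(425, -1604))) = 1/(√(160538 - 1604)) = 1/(√158934) = √158934/158934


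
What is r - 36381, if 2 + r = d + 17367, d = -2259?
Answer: -21275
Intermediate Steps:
r = 15106 (r = -2 + (-2259 + 17367) = -2 + 15108 = 15106)
r - 36381 = 15106 - 36381 = -21275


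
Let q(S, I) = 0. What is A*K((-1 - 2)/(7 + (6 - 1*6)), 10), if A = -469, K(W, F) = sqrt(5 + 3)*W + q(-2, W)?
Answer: 402*sqrt(2) ≈ 568.51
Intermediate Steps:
K(W, F) = 2*W*sqrt(2) (K(W, F) = sqrt(5 + 3)*W + 0 = sqrt(8)*W + 0 = (2*sqrt(2))*W + 0 = 2*W*sqrt(2) + 0 = 2*W*sqrt(2))
A*K((-1 - 2)/(7 + (6 - 1*6)), 10) = -938*(-1 - 2)/(7 + (6 - 1*6))*sqrt(2) = -938*(-3/(7 + (6 - 6)))*sqrt(2) = -938*(-3/(7 + 0))*sqrt(2) = -938*(-3/7)*sqrt(2) = -938*(-3*1/7)*sqrt(2) = -938*(-3)*sqrt(2)/7 = -(-402)*sqrt(2) = 402*sqrt(2)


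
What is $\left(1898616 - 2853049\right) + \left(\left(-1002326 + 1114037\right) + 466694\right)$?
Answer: $-376028$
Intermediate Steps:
$\left(1898616 - 2853049\right) + \left(\left(-1002326 + 1114037\right) + 466694\right) = -954433 + \left(111711 + 466694\right) = -954433 + 578405 = -376028$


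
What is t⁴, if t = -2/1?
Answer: 16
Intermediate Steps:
t = -2 (t = -2/1 = -2*1 = -2)
t⁴ = (-2)⁴ = 16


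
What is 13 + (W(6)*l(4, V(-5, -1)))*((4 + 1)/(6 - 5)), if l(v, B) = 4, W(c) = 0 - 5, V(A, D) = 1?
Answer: -87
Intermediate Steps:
W(c) = -5
13 + (W(6)*l(4, V(-5, -1)))*((4 + 1)/(6 - 5)) = 13 + (-5*4)*((4 + 1)/(6 - 5)) = 13 - 100/1 = 13 - 100 = -87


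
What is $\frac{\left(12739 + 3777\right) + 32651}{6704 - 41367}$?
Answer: $- \frac{49167}{34663} \approx -1.4184$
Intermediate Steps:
$\frac{\left(12739 + 3777\right) + 32651}{6704 - 41367} = \frac{16516 + 32651}{-34663} = 49167 \left(- \frac{1}{34663}\right) = - \frac{49167}{34663}$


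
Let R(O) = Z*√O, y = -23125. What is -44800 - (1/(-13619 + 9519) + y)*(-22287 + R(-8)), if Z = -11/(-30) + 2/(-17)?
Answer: -2113269889787/4100 + 4013729209*I*√2/348500 ≈ -5.1543e+8 + 16288.0*I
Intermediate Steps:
Z = 127/510 (Z = -11*(-1/30) + 2*(-1/17) = 11/30 - 2/17 = 127/510 ≈ 0.24902)
R(O) = 127*√O/510
-44800 - (1/(-13619 + 9519) + y)*(-22287 + R(-8)) = -44800 - (1/(-13619 + 9519) - 23125)*(-22287 + 127*√(-8)/510) = -44800 - (1/(-4100) - 23125)*(-22287 + 127*(2*I*√2)/510) = -44800 - (-1/4100 - 23125)*(-22287 + 127*I*√2/255) = -44800 - (-94812501)*(-22287 + 127*I*√2/255)/4100 = -44800 - (2113086209787/4100 - 4013729209*I*√2/348500) = -44800 + (-2113086209787/4100 + 4013729209*I*√2/348500) = -2113269889787/4100 + 4013729209*I*√2/348500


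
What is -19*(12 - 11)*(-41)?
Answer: 779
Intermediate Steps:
-19*(12 - 11)*(-41) = -19*1*(-41) = -19*(-41) = 779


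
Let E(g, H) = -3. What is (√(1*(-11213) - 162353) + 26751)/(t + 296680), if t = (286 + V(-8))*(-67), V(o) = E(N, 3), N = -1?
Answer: 8917/92573 + I*√173566/277719 ≈ 0.096324 + 0.0015001*I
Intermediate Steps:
V(o) = -3
t = -18961 (t = (286 - 3)*(-67) = 283*(-67) = -18961)
(√(1*(-11213) - 162353) + 26751)/(t + 296680) = (√(1*(-11213) - 162353) + 26751)/(-18961 + 296680) = (√(-11213 - 162353) + 26751)/277719 = (√(-173566) + 26751)*(1/277719) = (I*√173566 + 26751)*(1/277719) = (26751 + I*√173566)*(1/277719) = 8917/92573 + I*√173566/277719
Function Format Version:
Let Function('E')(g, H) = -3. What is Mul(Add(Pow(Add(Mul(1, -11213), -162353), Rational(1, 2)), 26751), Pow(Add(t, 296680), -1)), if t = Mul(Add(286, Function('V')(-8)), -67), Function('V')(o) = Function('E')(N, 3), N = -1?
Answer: Add(Rational(8917, 92573), Mul(Rational(1, 277719), I, Pow(173566, Rational(1, 2)))) ≈ Add(0.096324, Mul(0.0015001, I))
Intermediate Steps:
Function('V')(o) = -3
t = -18961 (t = Mul(Add(286, -3), -67) = Mul(283, -67) = -18961)
Mul(Add(Pow(Add(Mul(1, -11213), -162353), Rational(1, 2)), 26751), Pow(Add(t, 296680), -1)) = Mul(Add(Pow(Add(Mul(1, -11213), -162353), Rational(1, 2)), 26751), Pow(Add(-18961, 296680), -1)) = Mul(Add(Pow(Add(-11213, -162353), Rational(1, 2)), 26751), Pow(277719, -1)) = Mul(Add(Pow(-173566, Rational(1, 2)), 26751), Rational(1, 277719)) = Mul(Add(Mul(I, Pow(173566, Rational(1, 2))), 26751), Rational(1, 277719)) = Mul(Add(26751, Mul(I, Pow(173566, Rational(1, 2)))), Rational(1, 277719)) = Add(Rational(8917, 92573), Mul(Rational(1, 277719), I, Pow(173566, Rational(1, 2))))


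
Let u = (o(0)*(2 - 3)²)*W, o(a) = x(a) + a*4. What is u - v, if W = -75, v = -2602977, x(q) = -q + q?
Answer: 2602977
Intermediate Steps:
x(q) = 0
o(a) = 4*a (o(a) = 0 + a*4 = 0 + 4*a = 4*a)
u = 0 (u = ((4*0)*(2 - 3)²)*(-75) = (0*(-1)²)*(-75) = (0*1)*(-75) = 0*(-75) = 0)
u - v = 0 - 1*(-2602977) = 0 + 2602977 = 2602977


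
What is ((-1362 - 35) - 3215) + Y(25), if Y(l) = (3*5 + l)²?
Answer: -3012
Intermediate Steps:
Y(l) = (15 + l)²
((-1362 - 35) - 3215) + Y(25) = ((-1362 - 35) - 3215) + (15 + 25)² = (-1397 - 3215) + 40² = -4612 + 1600 = -3012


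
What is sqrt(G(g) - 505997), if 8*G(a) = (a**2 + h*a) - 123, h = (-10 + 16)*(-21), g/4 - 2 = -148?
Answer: I*sqrt(7266918)/4 ≈ 673.93*I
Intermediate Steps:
g = -584 (g = 8 + 4*(-148) = 8 - 592 = -584)
h = -126 (h = 6*(-21) = -126)
G(a) = -123/8 - 63*a/4 + a**2/8 (G(a) = ((a**2 - 126*a) - 123)/8 = (-123 + a**2 - 126*a)/8 = -123/8 - 63*a/4 + a**2/8)
sqrt(G(g) - 505997) = sqrt((-123/8 - 63/4*(-584) + (1/8)*(-584)**2) - 505997) = sqrt((-123/8 + 9198 + (1/8)*341056) - 505997) = sqrt((-123/8 + 9198 + 42632) - 505997) = sqrt(414517/8 - 505997) = sqrt(-3633459/8) = I*sqrt(7266918)/4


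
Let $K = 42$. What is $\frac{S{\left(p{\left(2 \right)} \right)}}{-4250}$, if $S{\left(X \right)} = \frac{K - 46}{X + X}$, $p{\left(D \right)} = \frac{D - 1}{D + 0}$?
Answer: $\frac{2}{2125} \approx 0.00094118$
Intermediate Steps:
$p{\left(D \right)} = \frac{-1 + D}{D}$
$S{\left(X \right)} = - \frac{2}{X}$ ($S{\left(X \right)} = \frac{42 - 46}{X + X} = - \frac{4}{2 X} = - 4 \frac{1}{2 X} = - \frac{2}{X}$)
$\frac{S{\left(p{\left(2 \right)} \right)}}{-4250} = \frac{\left(-2\right) \frac{1}{\frac{1}{2} \left(-1 + 2\right)}}{-4250} = - \frac{2}{\frac{1}{2} \cdot 1} \left(- \frac{1}{4250}\right) = - 2 \frac{1}{\frac{1}{2}} \left(- \frac{1}{4250}\right) = \left(-2\right) 2 \left(- \frac{1}{4250}\right) = \left(-4\right) \left(- \frac{1}{4250}\right) = \frac{2}{2125}$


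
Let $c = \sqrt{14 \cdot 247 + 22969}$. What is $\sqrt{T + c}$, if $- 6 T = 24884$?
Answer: $\frac{\sqrt{-37326 + 9 \sqrt{26427}}}{3} \approx 63.125 i$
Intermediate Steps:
$c = \sqrt{26427}$ ($c = \sqrt{3458 + 22969} = \sqrt{26427} \approx 162.56$)
$T = - \frac{12442}{3}$ ($T = \left(- \frac{1}{6}\right) 24884 = - \frac{12442}{3} \approx -4147.3$)
$\sqrt{T + c} = \sqrt{- \frac{12442}{3} + \sqrt{26427}}$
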